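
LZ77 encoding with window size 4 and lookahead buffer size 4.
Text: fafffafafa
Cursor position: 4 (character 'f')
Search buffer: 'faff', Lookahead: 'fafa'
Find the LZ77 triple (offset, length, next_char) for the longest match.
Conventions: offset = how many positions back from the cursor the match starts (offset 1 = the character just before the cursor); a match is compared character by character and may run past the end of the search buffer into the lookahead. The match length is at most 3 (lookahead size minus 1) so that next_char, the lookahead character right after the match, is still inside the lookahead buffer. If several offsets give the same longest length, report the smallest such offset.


Try each offset into the search buffer:
  offset=1 (pos 3, char 'f'): match length 1
  offset=2 (pos 2, char 'f'): match length 1
  offset=3 (pos 1, char 'a'): match length 0
  offset=4 (pos 0, char 'f'): match length 3
Longest match has length 3 at offset 4.
next_char = character at position 4 + 3 = 7 -> 'a'

Best match: offset=4, length=3 (matching 'faf' starting at position 0)
LZ77 triple: (4, 3, 'a')


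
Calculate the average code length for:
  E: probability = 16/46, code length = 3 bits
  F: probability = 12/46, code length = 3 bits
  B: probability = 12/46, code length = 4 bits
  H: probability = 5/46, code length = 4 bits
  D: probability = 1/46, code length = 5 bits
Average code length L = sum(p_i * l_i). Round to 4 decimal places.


Weighted contributions p_i * l_i:
  E: (16/46) * 3 = 48/46
  F: (12/46) * 3 = 36/46
  B: (12/46) * 4 = 48/46
  H: (5/46) * 4 = 20/46
  D: (1/46) * 5 = 5/46
Sum = (48 + 36 + 48 + 20 + 5)/46 = 157/46

L = 157/46 = 3.4130 bits/symbol


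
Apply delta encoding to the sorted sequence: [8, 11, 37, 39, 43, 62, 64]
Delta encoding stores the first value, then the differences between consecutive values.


First value: 8
Deltas:
  11 - 8 = 3
  37 - 11 = 26
  39 - 37 = 2
  43 - 39 = 4
  62 - 43 = 19
  64 - 62 = 2


Delta encoded: [8, 3, 26, 2, 4, 19, 2]


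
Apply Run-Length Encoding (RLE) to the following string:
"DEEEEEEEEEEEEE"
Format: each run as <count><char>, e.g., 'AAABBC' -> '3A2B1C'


Scanning runs left to right:
  i=0: run of 'D' x 1 -> '1D'
  i=1: run of 'E' x 13 -> '13E'

RLE = 1D13E


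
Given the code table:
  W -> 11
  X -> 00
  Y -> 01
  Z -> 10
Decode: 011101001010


Decoding:
01 -> Y
11 -> W
01 -> Y
00 -> X
10 -> Z
10 -> Z


Result: YWYXZZ


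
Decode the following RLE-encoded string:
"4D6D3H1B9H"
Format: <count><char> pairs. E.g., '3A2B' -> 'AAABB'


Expanding each <count><char> pair:
  4D -> 'DDDD'
  6D -> 'DDDDDD'
  3H -> 'HHH'
  1B -> 'B'
  9H -> 'HHHHHHHHH'

Decoded = DDDDDDDDDDHHHBHHHHHHHHH


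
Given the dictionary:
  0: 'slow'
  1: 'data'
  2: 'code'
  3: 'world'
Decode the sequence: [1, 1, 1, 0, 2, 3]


Look up each index in the dictionary:
  1 -> 'data'
  1 -> 'data'
  1 -> 'data'
  0 -> 'slow'
  2 -> 'code'
  3 -> 'world'

Decoded: "data data data slow code world"


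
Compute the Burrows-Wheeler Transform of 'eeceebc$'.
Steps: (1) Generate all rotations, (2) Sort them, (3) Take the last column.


Rotations (sorted):
  0: $eeceebc -> last char: c
  1: bc$eecee -> last char: e
  2: c$eeceeb -> last char: b
  3: ceebc$ee -> last char: e
  4: ebc$eece -> last char: e
  5: eceebc$e -> last char: e
  6: eebc$eec -> last char: c
  7: eeceebc$ -> last char: $


BWT = cebeeec$


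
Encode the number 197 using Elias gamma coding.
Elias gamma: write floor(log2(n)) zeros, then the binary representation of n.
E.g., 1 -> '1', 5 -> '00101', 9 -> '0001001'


num_bits = floor(log2(197)) + 1 = 8
leading_zeros = num_bits - 1 = 7
binary(197) = 11000101

Elias gamma(197) = '0000000' + '11000101' = 000000011000101 (15 bits)


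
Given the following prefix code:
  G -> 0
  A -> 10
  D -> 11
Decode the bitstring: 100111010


Decoding step by step:
Bits 10 -> A
Bits 0 -> G
Bits 11 -> D
Bits 10 -> A
Bits 10 -> A


Decoded message: AGDAA


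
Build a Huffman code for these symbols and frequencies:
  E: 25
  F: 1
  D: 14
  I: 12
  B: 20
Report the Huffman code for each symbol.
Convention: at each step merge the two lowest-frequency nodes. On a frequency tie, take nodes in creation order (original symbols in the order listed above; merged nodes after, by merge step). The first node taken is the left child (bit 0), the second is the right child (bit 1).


Huffman tree construction:
Step 1: Merge F(1) + I(12) = 13
Step 2: Merge (F+I)(13) + D(14) = 27
Step 3: Merge B(20) + E(25) = 45
Step 4: Merge ((F+I)+D)(27) + (B+E)(45) = 72
Read each symbol's code off the tree from the root (left child = 0, right child = 1).

Codes:
  E: 11 (length 2)
  F: 000 (length 3)
  D: 01 (length 2)
  I: 001 (length 3)
  B: 10 (length 2)
Average code length: 157/72 = 2.1806 bits/symbol


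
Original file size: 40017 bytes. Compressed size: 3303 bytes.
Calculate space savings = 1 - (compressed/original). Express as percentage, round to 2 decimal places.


ratio = compressed/original = 3303/40017 = 0.08254
savings = 1 - ratio = 1 - 0.08254 = 0.91746
as a percentage: 0.91746 * 100 = 91.75%

Space savings = 1 - 3303/40017 = 91.75%


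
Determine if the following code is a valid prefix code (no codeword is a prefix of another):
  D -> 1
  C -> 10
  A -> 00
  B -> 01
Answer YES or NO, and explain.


Checking each pair (does one codeword prefix another?):
  D='1' vs C='10': prefix -- VIOLATION

NO -- this is NOT a valid prefix code. D (1) is a prefix of C (10).


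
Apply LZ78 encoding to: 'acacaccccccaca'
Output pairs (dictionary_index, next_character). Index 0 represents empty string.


LZ78 encoding steps:
Dictionary: {0: ''}
Step 1: w='' (idx 0), next='a' -> output (0, 'a'), add 'a' as idx 1
Step 2: w='' (idx 0), next='c' -> output (0, 'c'), add 'c' as idx 2
Step 3: w='a' (idx 1), next='c' -> output (1, 'c'), add 'ac' as idx 3
Step 4: w='ac' (idx 3), next='c' -> output (3, 'c'), add 'acc' as idx 4
Step 5: w='c' (idx 2), next='c' -> output (2, 'c'), add 'cc' as idx 5
Step 6: w='cc' (idx 5), next='a' -> output (5, 'a'), add 'cca' as idx 6
Step 7: w='c' (idx 2), next='a' -> output (2, 'a'), add 'ca' as idx 7


Encoded: [(0, 'a'), (0, 'c'), (1, 'c'), (3, 'c'), (2, 'c'), (5, 'a'), (2, 'a')]


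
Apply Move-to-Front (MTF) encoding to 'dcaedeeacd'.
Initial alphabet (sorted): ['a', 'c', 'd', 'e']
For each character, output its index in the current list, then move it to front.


MTF encoding:
'd': index 2 in ['a', 'c', 'd', 'e'] -> ['d', 'a', 'c', 'e']
'c': index 2 in ['d', 'a', 'c', 'e'] -> ['c', 'd', 'a', 'e']
'a': index 2 in ['c', 'd', 'a', 'e'] -> ['a', 'c', 'd', 'e']
'e': index 3 in ['a', 'c', 'd', 'e'] -> ['e', 'a', 'c', 'd']
'd': index 3 in ['e', 'a', 'c', 'd'] -> ['d', 'e', 'a', 'c']
'e': index 1 in ['d', 'e', 'a', 'c'] -> ['e', 'd', 'a', 'c']
'e': index 0 in ['e', 'd', 'a', 'c'] -> ['e', 'd', 'a', 'c']
'a': index 2 in ['e', 'd', 'a', 'c'] -> ['a', 'e', 'd', 'c']
'c': index 3 in ['a', 'e', 'd', 'c'] -> ['c', 'a', 'e', 'd']
'd': index 3 in ['c', 'a', 'e', 'd'] -> ['d', 'c', 'a', 'e']


Output: [2, 2, 2, 3, 3, 1, 0, 2, 3, 3]


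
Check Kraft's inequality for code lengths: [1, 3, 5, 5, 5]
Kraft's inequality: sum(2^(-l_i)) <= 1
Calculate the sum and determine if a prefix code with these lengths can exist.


Sum = 2^(-1) + 2^(-3) + 2^(-5) + 2^(-5) + 2^(-5)
    = 0.5 + 0.125 + 0.03125 + 0.03125 + 0.03125
    = 23/32 = 0.71875
Since 0.71875 <= 1, Kraft's inequality IS satisfied.
A prefix code with these lengths CAN exist.

Kraft sum = 0.71875. Satisfied.


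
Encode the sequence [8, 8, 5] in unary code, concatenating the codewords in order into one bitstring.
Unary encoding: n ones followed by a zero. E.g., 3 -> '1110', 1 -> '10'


Encode each number as n ones followed by a terminating 0:
  8 -> 111111110 (9 bits)
  8 -> 111111110 (9 bits)
  5 -> 111110 (6 bits)
Total length = 9 + 9 + 6 = 24 bits.

Unary([8, 8, 5]) = 111111110111111110111110 (24 bits)


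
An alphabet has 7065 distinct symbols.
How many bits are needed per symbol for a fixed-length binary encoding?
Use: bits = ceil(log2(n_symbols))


log2(7065) = 12.7865
Bracket: 2^12 = 4096 < 7065 <= 2^13 = 8192
So ceil(log2(7065)) = 13

bits = ceil(log2(7065)) = ceil(12.7865) = 13 bits


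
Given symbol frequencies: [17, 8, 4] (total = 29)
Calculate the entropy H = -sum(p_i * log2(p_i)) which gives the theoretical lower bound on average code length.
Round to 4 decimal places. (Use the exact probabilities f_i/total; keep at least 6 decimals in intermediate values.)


Per-symbol terms -p_i * log2(p_i) with p_i = f_i/29:
  p = 17/29 = 0.586207: log2(p) = -0.770518, -p*log2(p) = 0.451683
  p = 8/29 = 0.275862: log2(p) = -1.857981, -p*log2(p) = 0.512546
  p = 4/29 = 0.137931: log2(p) = -2.857981, -p*log2(p) = 0.394204
H = 0.451683 + 0.512546 + 0.394204 = 1.358433

H = 1.3584 bits/symbol


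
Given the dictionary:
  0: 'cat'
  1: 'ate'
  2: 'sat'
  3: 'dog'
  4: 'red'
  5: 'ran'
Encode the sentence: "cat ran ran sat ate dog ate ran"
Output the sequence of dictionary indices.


Look up each word in the dictionary:
  'cat' -> 0
  'ran' -> 5
  'ran' -> 5
  'sat' -> 2
  'ate' -> 1
  'dog' -> 3
  'ate' -> 1
  'ran' -> 5

Encoded: [0, 5, 5, 2, 1, 3, 1, 5]


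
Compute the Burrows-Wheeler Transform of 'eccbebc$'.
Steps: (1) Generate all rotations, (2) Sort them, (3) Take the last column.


Rotations (sorted):
  0: $eccbebc -> last char: c
  1: bc$eccbe -> last char: e
  2: bebc$ecc -> last char: c
  3: c$eccbeb -> last char: b
  4: cbebc$ec -> last char: c
  5: ccbebc$e -> last char: e
  6: ebc$eccb -> last char: b
  7: eccbebc$ -> last char: $


BWT = cecbceb$


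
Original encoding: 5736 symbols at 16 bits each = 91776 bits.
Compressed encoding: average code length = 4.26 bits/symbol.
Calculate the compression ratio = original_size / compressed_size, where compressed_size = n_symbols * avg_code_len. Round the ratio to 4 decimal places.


original_size = n_symbols * orig_bits = 5736 * 16 = 91776 bits
compressed_size = n_symbols * avg_code_len = 5736 * 4.26 = 24435.36 bits
ratio = original_size / compressed_size = 91776 / 24435.36 = 3.7559

Compression ratio = 3.7559


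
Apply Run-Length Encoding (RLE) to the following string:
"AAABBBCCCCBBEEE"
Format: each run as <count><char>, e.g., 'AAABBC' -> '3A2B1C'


Scanning runs left to right:
  i=0: run of 'A' x 3 -> '3A'
  i=3: run of 'B' x 3 -> '3B'
  i=6: run of 'C' x 4 -> '4C'
  i=10: run of 'B' x 2 -> '2B'
  i=12: run of 'E' x 3 -> '3E'

RLE = 3A3B4C2B3E


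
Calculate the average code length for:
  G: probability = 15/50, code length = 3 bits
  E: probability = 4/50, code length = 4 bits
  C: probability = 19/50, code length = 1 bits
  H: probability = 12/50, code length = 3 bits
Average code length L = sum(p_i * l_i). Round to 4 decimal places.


Weighted contributions p_i * l_i:
  G: (15/50) * 3 = 45/50
  E: (4/50) * 4 = 16/50
  C: (19/50) * 1 = 19/50
  H: (12/50) * 3 = 36/50
Sum = (45 + 16 + 19 + 36)/50 = 116/50

L = 116/50 = 2.3200 bits/symbol


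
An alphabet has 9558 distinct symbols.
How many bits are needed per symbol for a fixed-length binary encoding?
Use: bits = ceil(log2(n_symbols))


log2(9558) = 13.2225
Bracket: 2^13 = 8192 < 9558 <= 2^14 = 16384
So ceil(log2(9558)) = 14

bits = ceil(log2(9558)) = ceil(13.2225) = 14 bits


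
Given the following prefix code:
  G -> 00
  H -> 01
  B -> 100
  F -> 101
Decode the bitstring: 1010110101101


Decoding step by step:
Bits 101 -> F
Bits 01 -> H
Bits 101 -> F
Bits 01 -> H
Bits 101 -> F


Decoded message: FHFHF


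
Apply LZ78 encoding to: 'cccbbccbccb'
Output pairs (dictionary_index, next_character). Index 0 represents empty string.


LZ78 encoding steps:
Dictionary: {0: ''}
Step 1: w='' (idx 0), next='c' -> output (0, 'c'), add 'c' as idx 1
Step 2: w='c' (idx 1), next='c' -> output (1, 'c'), add 'cc' as idx 2
Step 3: w='' (idx 0), next='b' -> output (0, 'b'), add 'b' as idx 3
Step 4: w='b' (idx 3), next='c' -> output (3, 'c'), add 'bc' as idx 4
Step 5: w='c' (idx 1), next='b' -> output (1, 'b'), add 'cb' as idx 5
Step 6: w='cc' (idx 2), next='b' -> output (2, 'b'), add 'ccb' as idx 6


Encoded: [(0, 'c'), (1, 'c'), (0, 'b'), (3, 'c'), (1, 'b'), (2, 'b')]


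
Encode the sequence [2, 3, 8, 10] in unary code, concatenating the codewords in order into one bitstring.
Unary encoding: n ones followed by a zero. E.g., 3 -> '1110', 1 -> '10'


Encode each number as n ones followed by a terminating 0:
  2 -> 110 (3 bits)
  3 -> 1110 (4 bits)
  8 -> 111111110 (9 bits)
  10 -> 11111111110 (11 bits)
Total length = 3 + 4 + 9 + 11 = 27 bits.

Unary([2, 3, 8, 10]) = 110111011111111011111111110 (27 bits)


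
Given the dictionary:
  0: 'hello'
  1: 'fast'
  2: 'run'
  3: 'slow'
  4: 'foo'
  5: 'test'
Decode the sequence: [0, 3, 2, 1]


Look up each index in the dictionary:
  0 -> 'hello'
  3 -> 'slow'
  2 -> 'run'
  1 -> 'fast'

Decoded: "hello slow run fast"


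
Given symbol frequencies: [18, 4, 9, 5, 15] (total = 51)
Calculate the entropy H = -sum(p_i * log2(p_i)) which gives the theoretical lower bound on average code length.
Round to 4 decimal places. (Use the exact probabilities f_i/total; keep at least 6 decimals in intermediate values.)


Per-symbol terms -p_i * log2(p_i) with p_i = f_i/51:
  p = 18/51 = 0.352941: log2(p) = -1.502500, -p*log2(p) = 0.530294
  p = 4/51 = 0.078431: log2(p) = -3.672425, -p*log2(p) = 0.288033
  p = 9/51 = 0.176471: log2(p) = -2.502500, -p*log2(p) = 0.441618
  p = 5/51 = 0.098039: log2(p) = -3.350497, -p*log2(p) = 0.328480
  p = 15/51 = 0.294118: log2(p) = -1.765535, -p*log2(p) = 0.519275
H = 0.530294 + 0.288033 + 0.441618 + 0.328480 + 0.519275 = 2.107700

H = 2.1077 bits/symbol


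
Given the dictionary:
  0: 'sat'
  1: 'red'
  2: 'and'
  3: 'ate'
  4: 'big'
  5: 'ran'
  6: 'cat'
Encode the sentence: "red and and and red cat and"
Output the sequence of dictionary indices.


Look up each word in the dictionary:
  'red' -> 1
  'and' -> 2
  'and' -> 2
  'and' -> 2
  'red' -> 1
  'cat' -> 6
  'and' -> 2

Encoded: [1, 2, 2, 2, 1, 6, 2]


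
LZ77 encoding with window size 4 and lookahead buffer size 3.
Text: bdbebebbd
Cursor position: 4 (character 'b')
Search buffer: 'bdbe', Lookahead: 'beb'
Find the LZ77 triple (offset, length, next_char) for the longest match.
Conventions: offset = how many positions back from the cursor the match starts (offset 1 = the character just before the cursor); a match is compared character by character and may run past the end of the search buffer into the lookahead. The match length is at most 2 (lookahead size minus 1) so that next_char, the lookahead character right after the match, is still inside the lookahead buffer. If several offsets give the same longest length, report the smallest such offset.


Try each offset into the search buffer:
  offset=1 (pos 3, char 'e'): match length 0
  offset=2 (pos 2, char 'b'): match length 2
  offset=3 (pos 1, char 'd'): match length 0
  offset=4 (pos 0, char 'b'): match length 1
Longest match has length 2 at offset 2.
next_char = character at position 4 + 2 = 6 -> 'b'

Best match: offset=2, length=2 (matching 'be' starting at position 2)
LZ77 triple: (2, 2, 'b')


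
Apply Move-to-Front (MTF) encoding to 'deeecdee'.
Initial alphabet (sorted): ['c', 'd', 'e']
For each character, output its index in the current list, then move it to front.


MTF encoding:
'd': index 1 in ['c', 'd', 'e'] -> ['d', 'c', 'e']
'e': index 2 in ['d', 'c', 'e'] -> ['e', 'd', 'c']
'e': index 0 in ['e', 'd', 'c'] -> ['e', 'd', 'c']
'e': index 0 in ['e', 'd', 'c'] -> ['e', 'd', 'c']
'c': index 2 in ['e', 'd', 'c'] -> ['c', 'e', 'd']
'd': index 2 in ['c', 'e', 'd'] -> ['d', 'c', 'e']
'e': index 2 in ['d', 'c', 'e'] -> ['e', 'd', 'c']
'e': index 0 in ['e', 'd', 'c'] -> ['e', 'd', 'c']


Output: [1, 2, 0, 0, 2, 2, 2, 0]


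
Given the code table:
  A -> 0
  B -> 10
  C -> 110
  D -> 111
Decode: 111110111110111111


Decoding:
111 -> D
110 -> C
111 -> D
110 -> C
111 -> D
111 -> D


Result: DCDCDD


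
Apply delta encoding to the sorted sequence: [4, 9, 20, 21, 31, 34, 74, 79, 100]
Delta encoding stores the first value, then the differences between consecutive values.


First value: 4
Deltas:
  9 - 4 = 5
  20 - 9 = 11
  21 - 20 = 1
  31 - 21 = 10
  34 - 31 = 3
  74 - 34 = 40
  79 - 74 = 5
  100 - 79 = 21


Delta encoded: [4, 5, 11, 1, 10, 3, 40, 5, 21]


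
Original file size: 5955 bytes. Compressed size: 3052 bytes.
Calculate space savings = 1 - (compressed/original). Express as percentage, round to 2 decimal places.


ratio = compressed/original = 3052/5955 = 0.51251
savings = 1 - ratio = 1 - 0.51251 = 0.48749
as a percentage: 0.48749 * 100 = 48.75%

Space savings = 1 - 3052/5955 = 48.75%


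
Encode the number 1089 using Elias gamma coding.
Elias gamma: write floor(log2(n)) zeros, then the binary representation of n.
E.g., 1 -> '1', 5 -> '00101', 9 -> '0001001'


num_bits = floor(log2(1089)) + 1 = 11
leading_zeros = num_bits - 1 = 10
binary(1089) = 10001000001

Elias gamma(1089) = '0000000000' + '10001000001' = 000000000010001000001 (21 bits)


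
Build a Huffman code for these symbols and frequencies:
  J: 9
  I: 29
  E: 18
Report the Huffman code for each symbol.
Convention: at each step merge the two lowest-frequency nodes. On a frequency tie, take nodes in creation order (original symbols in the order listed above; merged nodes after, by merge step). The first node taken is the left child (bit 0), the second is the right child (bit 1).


Huffman tree construction:
Step 1: Merge J(9) + E(18) = 27
Step 2: Merge (J+E)(27) + I(29) = 56
Read each symbol's code off the tree from the root (left child = 0, right child = 1).

Codes:
  J: 00 (length 2)
  I: 1 (length 1)
  E: 01 (length 2)
Average code length: 83/56 = 1.4821 bits/symbol


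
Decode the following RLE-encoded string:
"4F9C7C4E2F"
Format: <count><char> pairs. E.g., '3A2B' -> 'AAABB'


Expanding each <count><char> pair:
  4F -> 'FFFF'
  9C -> 'CCCCCCCCC'
  7C -> 'CCCCCCC'
  4E -> 'EEEE'
  2F -> 'FF'

Decoded = FFFFCCCCCCCCCCCCCCCCEEEEFF


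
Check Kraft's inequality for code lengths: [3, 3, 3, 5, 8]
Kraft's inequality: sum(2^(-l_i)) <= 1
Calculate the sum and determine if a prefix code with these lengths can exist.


Sum = 2^(-3) + 2^(-3) + 2^(-3) + 2^(-5) + 2^(-8)
    = 0.125 + 0.125 + 0.125 + 0.03125 + 0.00390625
    = 105/256 = 0.41015625
Since 0.41015625 <= 1, Kraft's inequality IS satisfied.
A prefix code with these lengths CAN exist.

Kraft sum = 0.41015625. Satisfied.


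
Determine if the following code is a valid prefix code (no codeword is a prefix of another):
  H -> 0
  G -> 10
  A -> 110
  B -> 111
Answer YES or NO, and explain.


Checking each pair (does one codeword prefix another?):
  H='0' vs G='10': no prefix
  H='0' vs A='110': no prefix
  H='0' vs B='111': no prefix
  G='10' vs H='0': no prefix
  G='10' vs A='110': no prefix
  G='10' vs B='111': no prefix
  A='110' vs H='0': no prefix
  A='110' vs G='10': no prefix
  A='110' vs B='111': no prefix
  B='111' vs H='0': no prefix
  B='111' vs G='10': no prefix
  B='111' vs A='110': no prefix
No violation found over all pairs.

YES -- this is a valid prefix code. No codeword is a prefix of any other codeword.


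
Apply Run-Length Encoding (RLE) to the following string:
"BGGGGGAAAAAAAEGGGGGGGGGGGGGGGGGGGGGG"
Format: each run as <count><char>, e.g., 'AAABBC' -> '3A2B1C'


Scanning runs left to right:
  i=0: run of 'B' x 1 -> '1B'
  i=1: run of 'G' x 5 -> '5G'
  i=6: run of 'A' x 7 -> '7A'
  i=13: run of 'E' x 1 -> '1E'
  i=14: run of 'G' x 22 -> '22G'

RLE = 1B5G7A1E22G


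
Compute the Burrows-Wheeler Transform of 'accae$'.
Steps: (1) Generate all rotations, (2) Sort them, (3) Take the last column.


Rotations (sorted):
  0: $accae -> last char: e
  1: accae$ -> last char: $
  2: ae$acc -> last char: c
  3: cae$ac -> last char: c
  4: ccae$a -> last char: a
  5: e$acca -> last char: a


BWT = e$ccaa


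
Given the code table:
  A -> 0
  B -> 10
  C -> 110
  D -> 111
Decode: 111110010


Decoding:
111 -> D
110 -> C
0 -> A
10 -> B


Result: DCAB


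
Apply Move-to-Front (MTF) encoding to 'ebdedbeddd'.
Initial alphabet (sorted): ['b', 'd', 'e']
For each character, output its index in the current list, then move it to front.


MTF encoding:
'e': index 2 in ['b', 'd', 'e'] -> ['e', 'b', 'd']
'b': index 1 in ['e', 'b', 'd'] -> ['b', 'e', 'd']
'd': index 2 in ['b', 'e', 'd'] -> ['d', 'b', 'e']
'e': index 2 in ['d', 'b', 'e'] -> ['e', 'd', 'b']
'd': index 1 in ['e', 'd', 'b'] -> ['d', 'e', 'b']
'b': index 2 in ['d', 'e', 'b'] -> ['b', 'd', 'e']
'e': index 2 in ['b', 'd', 'e'] -> ['e', 'b', 'd']
'd': index 2 in ['e', 'b', 'd'] -> ['d', 'e', 'b']
'd': index 0 in ['d', 'e', 'b'] -> ['d', 'e', 'b']
'd': index 0 in ['d', 'e', 'b'] -> ['d', 'e', 'b']


Output: [2, 1, 2, 2, 1, 2, 2, 2, 0, 0]


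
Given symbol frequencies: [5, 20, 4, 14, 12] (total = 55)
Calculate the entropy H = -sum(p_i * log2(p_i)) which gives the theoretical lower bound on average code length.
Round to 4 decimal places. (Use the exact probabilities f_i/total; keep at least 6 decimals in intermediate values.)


Per-symbol terms -p_i * log2(p_i) with p_i = f_i/55:
  p = 5/55 = 0.090909: log2(p) = -3.459432, -p*log2(p) = 0.314494
  p = 20/55 = 0.363636: log2(p) = -1.459432, -p*log2(p) = 0.530702
  p = 4/55 = 0.072727: log2(p) = -3.781360, -p*log2(p) = 0.275008
  p = 14/55 = 0.254545: log2(p) = -1.974005, -p*log2(p) = 0.502474
  p = 12/55 = 0.218182: log2(p) = -2.196397, -p*log2(p) = 0.479214
H = 0.314494 + 0.530702 + 0.275008 + 0.502474 + 0.479214 = 2.101892

H = 2.1019 bits/symbol


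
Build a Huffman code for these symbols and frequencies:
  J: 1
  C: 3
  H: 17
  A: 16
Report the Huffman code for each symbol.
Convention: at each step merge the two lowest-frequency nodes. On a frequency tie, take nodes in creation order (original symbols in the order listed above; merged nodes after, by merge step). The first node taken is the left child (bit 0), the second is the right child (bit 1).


Huffman tree construction:
Step 1: Merge J(1) + C(3) = 4
Step 2: Merge (J+C)(4) + A(16) = 20
Step 3: Merge H(17) + ((J+C)+A)(20) = 37
Read each symbol's code off the tree from the root (left child = 0, right child = 1).

Codes:
  J: 100 (length 3)
  C: 101 (length 3)
  H: 0 (length 1)
  A: 11 (length 2)
Average code length: 61/37 = 1.6486 bits/symbol


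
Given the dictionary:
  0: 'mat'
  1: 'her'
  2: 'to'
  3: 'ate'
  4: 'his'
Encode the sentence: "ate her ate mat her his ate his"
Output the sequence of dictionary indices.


Look up each word in the dictionary:
  'ate' -> 3
  'her' -> 1
  'ate' -> 3
  'mat' -> 0
  'her' -> 1
  'his' -> 4
  'ate' -> 3
  'his' -> 4

Encoded: [3, 1, 3, 0, 1, 4, 3, 4]


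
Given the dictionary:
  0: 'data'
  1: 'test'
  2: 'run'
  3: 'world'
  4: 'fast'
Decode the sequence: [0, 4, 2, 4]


Look up each index in the dictionary:
  0 -> 'data'
  4 -> 'fast'
  2 -> 'run'
  4 -> 'fast'

Decoded: "data fast run fast"


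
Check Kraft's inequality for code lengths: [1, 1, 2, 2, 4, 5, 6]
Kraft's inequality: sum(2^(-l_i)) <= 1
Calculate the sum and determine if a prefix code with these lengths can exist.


Sum = 2^(-1) + 2^(-1) + 2^(-2) + 2^(-2) + 2^(-4) + 2^(-5) + 2^(-6)
    = 0.5 + 0.5 + 0.25 + 0.25 + 0.0625 + 0.03125 + 0.015625
    = 103/64 = 1.609375
Since 1.609375 > 1, Kraft's inequality is NOT satisfied.
A prefix code with these lengths CANNOT exist.

Kraft sum = 1.609375. Not satisfied.


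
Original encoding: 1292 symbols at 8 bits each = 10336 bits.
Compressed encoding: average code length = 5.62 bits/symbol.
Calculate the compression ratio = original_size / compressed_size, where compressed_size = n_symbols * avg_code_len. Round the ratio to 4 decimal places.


original_size = n_symbols * orig_bits = 1292 * 8 = 10336 bits
compressed_size = n_symbols * avg_code_len = 1292 * 5.62 = 7261.04 bits
ratio = original_size / compressed_size = 10336 / 7261.04 = 1.4235

Compression ratio = 1.4235


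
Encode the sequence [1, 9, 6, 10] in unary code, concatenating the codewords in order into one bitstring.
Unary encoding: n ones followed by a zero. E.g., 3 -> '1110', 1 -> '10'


Encode each number as n ones followed by a terminating 0:
  1 -> 10 (2 bits)
  9 -> 1111111110 (10 bits)
  6 -> 1111110 (7 bits)
  10 -> 11111111110 (11 bits)
Total length = 2 + 10 + 7 + 11 = 30 bits.

Unary([1, 9, 6, 10]) = 101111111110111111011111111110 (30 bits)


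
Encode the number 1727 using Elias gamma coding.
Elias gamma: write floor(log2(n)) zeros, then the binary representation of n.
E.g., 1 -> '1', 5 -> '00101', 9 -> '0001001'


num_bits = floor(log2(1727)) + 1 = 11
leading_zeros = num_bits - 1 = 10
binary(1727) = 11010111111

Elias gamma(1727) = '0000000000' + '11010111111' = 000000000011010111111 (21 bits)


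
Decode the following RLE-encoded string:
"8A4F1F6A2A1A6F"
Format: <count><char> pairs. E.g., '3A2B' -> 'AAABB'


Expanding each <count><char> pair:
  8A -> 'AAAAAAAA'
  4F -> 'FFFF'
  1F -> 'F'
  6A -> 'AAAAAA'
  2A -> 'AA'
  1A -> 'A'
  6F -> 'FFFFFF'

Decoded = AAAAAAAAFFFFFAAAAAAAAAFFFFFF


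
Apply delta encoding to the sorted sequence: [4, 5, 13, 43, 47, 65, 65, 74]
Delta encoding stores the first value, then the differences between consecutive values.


First value: 4
Deltas:
  5 - 4 = 1
  13 - 5 = 8
  43 - 13 = 30
  47 - 43 = 4
  65 - 47 = 18
  65 - 65 = 0
  74 - 65 = 9


Delta encoded: [4, 1, 8, 30, 4, 18, 0, 9]


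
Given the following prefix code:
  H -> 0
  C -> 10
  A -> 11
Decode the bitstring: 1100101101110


Decoding step by step:
Bits 11 -> A
Bits 0 -> H
Bits 0 -> H
Bits 10 -> C
Bits 11 -> A
Bits 0 -> H
Bits 11 -> A
Bits 10 -> C


Decoded message: AHHCAHAC


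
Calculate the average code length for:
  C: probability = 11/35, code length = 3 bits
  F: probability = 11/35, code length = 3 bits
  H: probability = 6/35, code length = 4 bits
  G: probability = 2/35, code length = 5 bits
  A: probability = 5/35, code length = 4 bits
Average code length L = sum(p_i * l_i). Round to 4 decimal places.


Weighted contributions p_i * l_i:
  C: (11/35) * 3 = 33/35
  F: (11/35) * 3 = 33/35
  H: (6/35) * 4 = 24/35
  G: (2/35) * 5 = 10/35
  A: (5/35) * 4 = 20/35
Sum = (33 + 33 + 24 + 10 + 20)/35 = 120/35

L = 120/35 = 3.4286 bits/symbol


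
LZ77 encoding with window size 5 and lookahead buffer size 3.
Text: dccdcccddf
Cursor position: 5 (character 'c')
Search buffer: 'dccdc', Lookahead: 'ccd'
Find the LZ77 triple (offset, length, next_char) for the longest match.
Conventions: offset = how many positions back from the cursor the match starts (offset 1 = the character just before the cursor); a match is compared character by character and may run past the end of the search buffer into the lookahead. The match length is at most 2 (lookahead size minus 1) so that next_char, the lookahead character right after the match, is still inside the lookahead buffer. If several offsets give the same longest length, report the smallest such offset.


Try each offset into the search buffer:
  offset=1 (pos 4, char 'c'): match length 2
  offset=2 (pos 3, char 'd'): match length 0
  offset=3 (pos 2, char 'c'): match length 1
  offset=4 (pos 1, char 'c'): match length 2
  offset=5 (pos 0, char 'd'): match length 0
Longest match has length 2, found at offsets 1, 4; take the smallest, offset 1.
next_char = character at position 5 + 2 = 7 -> 'd'

Best match: offset=1, length=2 (matching 'cc' starting at position 4)
LZ77 triple: (1, 2, 'd')


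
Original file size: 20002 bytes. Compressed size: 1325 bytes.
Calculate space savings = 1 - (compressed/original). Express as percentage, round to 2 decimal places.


ratio = compressed/original = 1325/20002 = 0.066243
savings = 1 - ratio = 1 - 0.066243 = 0.933757
as a percentage: 0.933757 * 100 = 93.38%

Space savings = 1 - 1325/20002 = 93.38%


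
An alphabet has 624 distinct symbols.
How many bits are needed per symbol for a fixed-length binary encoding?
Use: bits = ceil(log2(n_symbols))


log2(624) = 9.2854
Bracket: 2^9 = 512 < 624 <= 2^10 = 1024
So ceil(log2(624)) = 10

bits = ceil(log2(624)) = ceil(9.2854) = 10 bits


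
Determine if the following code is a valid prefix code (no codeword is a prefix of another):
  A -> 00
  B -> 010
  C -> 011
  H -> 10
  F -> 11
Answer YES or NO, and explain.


Checking each pair (does one codeword prefix another?):
  A='00' vs B='010': no prefix
  A='00' vs C='011': no prefix
  A='00' vs H='10': no prefix
  A='00' vs F='11': no prefix
  B='010' vs A='00': no prefix
  B='010' vs C='011': no prefix
  B='010' vs H='10': no prefix
  B='010' vs F='11': no prefix
  C='011' vs A='00': no prefix
  C='011' vs B='010': no prefix
  C='011' vs H='10': no prefix
  C='011' vs F='11': no prefix
  H='10' vs A='00': no prefix
  H='10' vs B='010': no prefix
  H='10' vs C='011': no prefix
  H='10' vs F='11': no prefix
  F='11' vs A='00': no prefix
  F='11' vs B='010': no prefix
  F='11' vs C='011': no prefix
  F='11' vs H='10': no prefix
No violation found over all pairs.

YES -- this is a valid prefix code. No codeword is a prefix of any other codeword.


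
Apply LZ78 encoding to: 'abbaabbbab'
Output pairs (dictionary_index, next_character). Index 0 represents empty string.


LZ78 encoding steps:
Dictionary: {0: ''}
Step 1: w='' (idx 0), next='a' -> output (0, 'a'), add 'a' as idx 1
Step 2: w='' (idx 0), next='b' -> output (0, 'b'), add 'b' as idx 2
Step 3: w='b' (idx 2), next='a' -> output (2, 'a'), add 'ba' as idx 3
Step 4: w='a' (idx 1), next='b' -> output (1, 'b'), add 'ab' as idx 4
Step 5: w='b' (idx 2), next='b' -> output (2, 'b'), add 'bb' as idx 5
Step 6: w='ab' (idx 4), end of input -> output (4, '')


Encoded: [(0, 'a'), (0, 'b'), (2, 'a'), (1, 'b'), (2, 'b'), (4, '')]


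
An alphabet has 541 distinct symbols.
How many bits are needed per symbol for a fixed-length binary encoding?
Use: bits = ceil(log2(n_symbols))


log2(541) = 9.0795
Bracket: 2^9 = 512 < 541 <= 2^10 = 1024
So ceil(log2(541)) = 10

bits = ceil(log2(541)) = ceil(9.0795) = 10 bits


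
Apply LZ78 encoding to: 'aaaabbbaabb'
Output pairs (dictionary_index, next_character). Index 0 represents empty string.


LZ78 encoding steps:
Dictionary: {0: ''}
Step 1: w='' (idx 0), next='a' -> output (0, 'a'), add 'a' as idx 1
Step 2: w='a' (idx 1), next='a' -> output (1, 'a'), add 'aa' as idx 2
Step 3: w='a' (idx 1), next='b' -> output (1, 'b'), add 'ab' as idx 3
Step 4: w='' (idx 0), next='b' -> output (0, 'b'), add 'b' as idx 4
Step 5: w='b' (idx 4), next='a' -> output (4, 'a'), add 'ba' as idx 5
Step 6: w='ab' (idx 3), next='b' -> output (3, 'b'), add 'abb' as idx 6


Encoded: [(0, 'a'), (1, 'a'), (1, 'b'), (0, 'b'), (4, 'a'), (3, 'b')]


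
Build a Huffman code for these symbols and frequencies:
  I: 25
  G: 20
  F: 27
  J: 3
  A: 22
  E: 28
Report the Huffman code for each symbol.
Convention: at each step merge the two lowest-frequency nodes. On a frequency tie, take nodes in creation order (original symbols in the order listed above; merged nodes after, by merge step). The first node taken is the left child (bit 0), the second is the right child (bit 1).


Huffman tree construction:
Step 1: Merge J(3) + G(20) = 23
Step 2: Merge A(22) + (J+G)(23) = 45
Step 3: Merge I(25) + F(27) = 52
Step 4: Merge E(28) + (A+(J+G))(45) = 73
Step 5: Merge (I+F)(52) + (E+(A+(J+G)))(73) = 125
Read each symbol's code off the tree from the root (left child = 0, right child = 1).

Codes:
  I: 00 (length 2)
  G: 1111 (length 4)
  F: 01 (length 2)
  J: 1110 (length 4)
  A: 110 (length 3)
  E: 10 (length 2)
Average code length: 318/125 = 2.5440 bits/symbol


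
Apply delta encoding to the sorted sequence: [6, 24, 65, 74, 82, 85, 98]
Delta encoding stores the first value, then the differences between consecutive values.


First value: 6
Deltas:
  24 - 6 = 18
  65 - 24 = 41
  74 - 65 = 9
  82 - 74 = 8
  85 - 82 = 3
  98 - 85 = 13


Delta encoded: [6, 18, 41, 9, 8, 3, 13]


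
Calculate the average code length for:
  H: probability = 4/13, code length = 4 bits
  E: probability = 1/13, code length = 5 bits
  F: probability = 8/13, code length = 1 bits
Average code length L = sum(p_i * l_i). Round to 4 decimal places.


Weighted contributions p_i * l_i:
  H: (4/13) * 4 = 16/13
  E: (1/13) * 5 = 5/13
  F: (8/13) * 1 = 8/13
Sum = (16 + 5 + 8)/13 = 29/13

L = 29/13 = 2.2308 bits/symbol


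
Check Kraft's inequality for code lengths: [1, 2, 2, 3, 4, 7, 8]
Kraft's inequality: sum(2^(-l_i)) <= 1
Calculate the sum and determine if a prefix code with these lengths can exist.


Sum = 2^(-1) + 2^(-2) + 2^(-2) + 2^(-3) + 2^(-4) + 2^(-7) + 2^(-8)
    = 0.5 + 0.25 + 0.25 + 0.125 + 0.0625 + 0.0078125 + 0.00390625
    = 307/256 = 1.19921875
Since 1.19921875 > 1, Kraft's inequality is NOT satisfied.
A prefix code with these lengths CANNOT exist.

Kraft sum = 1.19921875. Not satisfied.


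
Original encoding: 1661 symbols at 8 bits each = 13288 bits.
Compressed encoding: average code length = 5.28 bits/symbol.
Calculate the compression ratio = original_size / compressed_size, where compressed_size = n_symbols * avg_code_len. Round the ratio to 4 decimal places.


original_size = n_symbols * orig_bits = 1661 * 8 = 13288 bits
compressed_size = n_symbols * avg_code_len = 1661 * 5.28 = 8770.08 bits
ratio = original_size / compressed_size = 13288 / 8770.08 = 1.5152

Compression ratio = 1.5152


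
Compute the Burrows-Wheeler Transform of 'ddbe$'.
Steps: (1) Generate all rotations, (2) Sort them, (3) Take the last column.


Rotations (sorted):
  0: $ddbe -> last char: e
  1: be$dd -> last char: d
  2: dbe$d -> last char: d
  3: ddbe$ -> last char: $
  4: e$ddb -> last char: b


BWT = edd$b


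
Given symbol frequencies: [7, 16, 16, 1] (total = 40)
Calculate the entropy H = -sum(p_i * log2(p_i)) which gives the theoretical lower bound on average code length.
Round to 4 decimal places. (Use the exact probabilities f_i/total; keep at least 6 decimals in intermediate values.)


Per-symbol terms -p_i * log2(p_i) with p_i = f_i/40:
  p = 7/40 = 0.175000: log2(p) = -2.514573, -p*log2(p) = 0.440050
  p = 16/40 = 0.400000: log2(p) = -1.321928, -p*log2(p) = 0.528771
  p = 16/40 = 0.400000: log2(p) = -1.321928, -p*log2(p) = 0.528771
  p = 1/40 = 0.025000: log2(p) = -5.321928, -p*log2(p) = 0.133048
H = 0.440050 + 0.528771 + 0.528771 + 0.133048 = 1.630640

H = 1.6306 bits/symbol


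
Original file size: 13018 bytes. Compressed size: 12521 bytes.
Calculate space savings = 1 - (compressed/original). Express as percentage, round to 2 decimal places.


ratio = compressed/original = 12521/13018 = 0.961822
savings = 1 - ratio = 1 - 0.961822 = 0.038178
as a percentage: 0.038178 * 100 = 3.82%

Space savings = 1 - 12521/13018 = 3.82%


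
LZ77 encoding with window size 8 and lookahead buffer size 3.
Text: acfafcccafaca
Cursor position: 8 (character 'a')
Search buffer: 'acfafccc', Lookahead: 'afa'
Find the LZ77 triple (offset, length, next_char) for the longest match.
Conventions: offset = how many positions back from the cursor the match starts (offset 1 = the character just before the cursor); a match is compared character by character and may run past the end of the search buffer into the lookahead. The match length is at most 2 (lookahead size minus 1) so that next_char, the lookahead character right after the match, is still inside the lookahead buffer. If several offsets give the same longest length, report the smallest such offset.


Try each offset into the search buffer:
  offset=1 (pos 7, char 'c'): match length 0
  offset=2 (pos 6, char 'c'): match length 0
  offset=3 (pos 5, char 'c'): match length 0
  offset=4 (pos 4, char 'f'): match length 0
  offset=5 (pos 3, char 'a'): match length 2
  offset=6 (pos 2, char 'f'): match length 0
  offset=7 (pos 1, char 'c'): match length 0
  offset=8 (pos 0, char 'a'): match length 1
Longest match has length 2 at offset 5.
next_char = character at position 8 + 2 = 10 -> 'a'

Best match: offset=5, length=2 (matching 'af' starting at position 3)
LZ77 triple: (5, 2, 'a')


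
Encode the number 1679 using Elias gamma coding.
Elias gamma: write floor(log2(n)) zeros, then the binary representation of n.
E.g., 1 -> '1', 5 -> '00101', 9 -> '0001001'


num_bits = floor(log2(1679)) + 1 = 11
leading_zeros = num_bits - 1 = 10
binary(1679) = 11010001111

Elias gamma(1679) = '0000000000' + '11010001111' = 000000000011010001111 (21 bits)


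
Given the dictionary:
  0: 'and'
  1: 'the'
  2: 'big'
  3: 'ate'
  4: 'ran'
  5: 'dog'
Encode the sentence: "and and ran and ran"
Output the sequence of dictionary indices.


Look up each word in the dictionary:
  'and' -> 0
  'and' -> 0
  'ran' -> 4
  'and' -> 0
  'ran' -> 4

Encoded: [0, 0, 4, 0, 4]


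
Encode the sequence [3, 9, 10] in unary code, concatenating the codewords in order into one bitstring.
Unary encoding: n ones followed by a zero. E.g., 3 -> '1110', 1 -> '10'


Encode each number as n ones followed by a terminating 0:
  3 -> 1110 (4 bits)
  9 -> 1111111110 (10 bits)
  10 -> 11111111110 (11 bits)
Total length = 4 + 10 + 11 = 25 bits.

Unary([3, 9, 10]) = 1110111111111011111111110 (25 bits)


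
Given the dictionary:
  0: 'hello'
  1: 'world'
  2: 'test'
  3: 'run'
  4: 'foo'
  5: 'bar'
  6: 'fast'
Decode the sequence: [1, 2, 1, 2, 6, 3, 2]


Look up each index in the dictionary:
  1 -> 'world'
  2 -> 'test'
  1 -> 'world'
  2 -> 'test'
  6 -> 'fast'
  3 -> 'run'
  2 -> 'test'

Decoded: "world test world test fast run test"


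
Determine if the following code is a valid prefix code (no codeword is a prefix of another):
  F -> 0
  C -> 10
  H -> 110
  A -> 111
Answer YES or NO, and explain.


Checking each pair (does one codeword prefix another?):
  F='0' vs C='10': no prefix
  F='0' vs H='110': no prefix
  F='0' vs A='111': no prefix
  C='10' vs F='0': no prefix
  C='10' vs H='110': no prefix
  C='10' vs A='111': no prefix
  H='110' vs F='0': no prefix
  H='110' vs C='10': no prefix
  H='110' vs A='111': no prefix
  A='111' vs F='0': no prefix
  A='111' vs C='10': no prefix
  A='111' vs H='110': no prefix
No violation found over all pairs.

YES -- this is a valid prefix code. No codeword is a prefix of any other codeword.


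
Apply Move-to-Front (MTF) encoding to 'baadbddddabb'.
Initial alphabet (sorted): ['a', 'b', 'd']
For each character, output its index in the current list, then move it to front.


MTF encoding:
'b': index 1 in ['a', 'b', 'd'] -> ['b', 'a', 'd']
'a': index 1 in ['b', 'a', 'd'] -> ['a', 'b', 'd']
'a': index 0 in ['a', 'b', 'd'] -> ['a', 'b', 'd']
'd': index 2 in ['a', 'b', 'd'] -> ['d', 'a', 'b']
'b': index 2 in ['d', 'a', 'b'] -> ['b', 'd', 'a']
'd': index 1 in ['b', 'd', 'a'] -> ['d', 'b', 'a']
'd': index 0 in ['d', 'b', 'a'] -> ['d', 'b', 'a']
'd': index 0 in ['d', 'b', 'a'] -> ['d', 'b', 'a']
'd': index 0 in ['d', 'b', 'a'] -> ['d', 'b', 'a']
'a': index 2 in ['d', 'b', 'a'] -> ['a', 'd', 'b']
'b': index 2 in ['a', 'd', 'b'] -> ['b', 'a', 'd']
'b': index 0 in ['b', 'a', 'd'] -> ['b', 'a', 'd']


Output: [1, 1, 0, 2, 2, 1, 0, 0, 0, 2, 2, 0]


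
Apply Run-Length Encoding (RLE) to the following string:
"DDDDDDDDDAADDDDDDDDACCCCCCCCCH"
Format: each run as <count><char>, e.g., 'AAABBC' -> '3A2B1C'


Scanning runs left to right:
  i=0: run of 'D' x 9 -> '9D'
  i=9: run of 'A' x 2 -> '2A'
  i=11: run of 'D' x 8 -> '8D'
  i=19: run of 'A' x 1 -> '1A'
  i=20: run of 'C' x 9 -> '9C'
  i=29: run of 'H' x 1 -> '1H'

RLE = 9D2A8D1A9C1H


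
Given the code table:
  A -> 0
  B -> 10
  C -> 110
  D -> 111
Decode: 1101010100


Decoding:
110 -> C
10 -> B
10 -> B
10 -> B
0 -> A


Result: CBBBA


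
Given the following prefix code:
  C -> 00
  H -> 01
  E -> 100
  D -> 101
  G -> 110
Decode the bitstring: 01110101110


Decoding step by step:
Bits 01 -> H
Bits 110 -> G
Bits 101 -> D
Bits 110 -> G


Decoded message: HGDG


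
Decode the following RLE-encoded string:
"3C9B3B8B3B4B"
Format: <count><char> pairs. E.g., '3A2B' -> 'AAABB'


Expanding each <count><char> pair:
  3C -> 'CCC'
  9B -> 'BBBBBBBBB'
  3B -> 'BBB'
  8B -> 'BBBBBBBB'
  3B -> 'BBB'
  4B -> 'BBBB'

Decoded = CCCBBBBBBBBBBBBBBBBBBBBBBBBBBB


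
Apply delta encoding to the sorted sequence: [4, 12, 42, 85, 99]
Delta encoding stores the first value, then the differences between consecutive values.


First value: 4
Deltas:
  12 - 4 = 8
  42 - 12 = 30
  85 - 42 = 43
  99 - 85 = 14


Delta encoded: [4, 8, 30, 43, 14]
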